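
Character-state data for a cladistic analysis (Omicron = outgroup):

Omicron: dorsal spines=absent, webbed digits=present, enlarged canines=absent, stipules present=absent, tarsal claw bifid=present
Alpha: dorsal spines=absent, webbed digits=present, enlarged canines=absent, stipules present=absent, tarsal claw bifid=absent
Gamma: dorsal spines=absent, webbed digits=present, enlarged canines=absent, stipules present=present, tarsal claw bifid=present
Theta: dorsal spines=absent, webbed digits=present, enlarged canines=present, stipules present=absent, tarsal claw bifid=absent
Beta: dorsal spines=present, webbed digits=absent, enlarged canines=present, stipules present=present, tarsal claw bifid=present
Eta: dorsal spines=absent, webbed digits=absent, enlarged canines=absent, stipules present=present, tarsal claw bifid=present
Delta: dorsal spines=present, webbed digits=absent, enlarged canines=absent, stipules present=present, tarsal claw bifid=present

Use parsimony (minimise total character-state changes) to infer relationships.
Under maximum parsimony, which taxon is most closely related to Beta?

Delta

Character polarity is set by the outgroup: the derived state is whichever differs from the outgroup's state, so for webbed digits, tarsal claw bifid the derived state is 'absent', and for the remaining characters it is 'present'.
dorsal spines: derived state 'present' in Beta and Delta only — synapomorphy for {Beta, Delta}.
Only Beta, Delta, and Eta show the derived state 'absent' for webbed digits, supporting them as a clade.
enlarged canines (state 'present') occurs in Beta and Theta but conflicts with the nesting implied by the other characters — most parsimoniously interpreted as homoplasy.
stipules present (derived state 'present') is shared by Beta, Delta, Eta, and Gamma — a synapomorphy uniting that clade.
Only Alpha and Theta show the derived state 'absent' for tarsal claw bifid, supporting them as a clade.
Most parsimonious ingroup topology: ((Alpha,Theta),(Gamma,((Beta,Delta),Eta))).
Beta and Delta form a cherry on this tree, so they are sister taxa.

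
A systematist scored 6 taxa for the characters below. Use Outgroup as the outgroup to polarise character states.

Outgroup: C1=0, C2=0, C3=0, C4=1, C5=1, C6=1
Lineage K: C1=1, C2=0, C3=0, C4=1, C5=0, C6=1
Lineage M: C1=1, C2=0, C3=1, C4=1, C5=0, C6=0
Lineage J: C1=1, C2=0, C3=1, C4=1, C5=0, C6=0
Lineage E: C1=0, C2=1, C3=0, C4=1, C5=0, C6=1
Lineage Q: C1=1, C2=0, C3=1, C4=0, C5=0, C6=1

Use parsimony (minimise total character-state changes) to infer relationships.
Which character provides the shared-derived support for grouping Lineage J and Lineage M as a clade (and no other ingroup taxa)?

Character polarity is set by the outgroup: the derived state is whichever differs from the outgroup's state, so for C4, C5, C6 the derived state is '0', and for the remaining characters it is '1'.
C1: derived state '1' in Lineage J, Lineage K, Lineage M, and Lineage Q only — synapomorphy for {Lineage J, Lineage K, Lineage M, Lineage Q}.
C2 (derived state '1') is unique to Lineage E (autapomorphy; uninformative for grouping).
C3: derived state '1' in Lineage J, Lineage M, and Lineage Q only — synapomorphy for {Lineage J, Lineage M, Lineage Q}.
C4: derived state '0' in Lineage Q only — an autapomorphy, so it tells us nothing about relationships among taxa.
All ingroup taxa share the derived state '0' for C5; it defines the ingroup but does not resolve relationships within it.
C6: derived state '0' in Lineage J and Lineage M only — synapomorphy for {Lineage J, Lineage M}.
Most parsimonious ingroup topology: ((Lineage K,((Lineage M,Lineage J),Lineage Q)),Lineage E).
The clade {Lineage J, Lineage M} is supported by C6: its derived state '0' occurs in exactly those taxa and in no other taxon (including the outgroup).

C6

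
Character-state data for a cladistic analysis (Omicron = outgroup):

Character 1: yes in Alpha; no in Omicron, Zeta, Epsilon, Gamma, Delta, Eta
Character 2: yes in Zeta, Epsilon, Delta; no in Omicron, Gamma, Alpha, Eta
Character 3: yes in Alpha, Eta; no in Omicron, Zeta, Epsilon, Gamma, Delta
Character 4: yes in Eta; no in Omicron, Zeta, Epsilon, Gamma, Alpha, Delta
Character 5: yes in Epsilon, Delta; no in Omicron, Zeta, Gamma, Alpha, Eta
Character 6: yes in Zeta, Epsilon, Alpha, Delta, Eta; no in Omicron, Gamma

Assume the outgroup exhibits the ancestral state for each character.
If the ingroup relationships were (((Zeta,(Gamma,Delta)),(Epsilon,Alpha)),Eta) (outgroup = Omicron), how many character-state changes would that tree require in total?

Map each character onto (((Zeta,(Gamma,Delta)),(Epsilon,Alpha)),Eta) (rooted by Omicron) and count the minimum state changes it requires (Fitch parsimony):
Character 1: 1; Character 2: 3; Character 3: 2; Character 4: 1; Character 5: 2; Character 6: 2.
Total tree length = 11.

11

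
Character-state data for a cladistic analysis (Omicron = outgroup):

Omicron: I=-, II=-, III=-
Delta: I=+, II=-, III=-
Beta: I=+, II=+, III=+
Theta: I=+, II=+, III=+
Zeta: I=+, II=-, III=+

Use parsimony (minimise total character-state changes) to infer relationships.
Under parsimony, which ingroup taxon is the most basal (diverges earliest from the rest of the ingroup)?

Delta

The outgroup has state '-' for every character, so '+' is the derived state throughout.
All ingroup taxa share the derived state '+' for I; it defines the ingroup but does not resolve relationships within it.
II: derived state '+' in Beta and Theta only — synapomorphy for {Beta, Theta}.
Only Beta, Theta, and Zeta show the derived state '+' for III, supporting them as a clade.
Most parsimonious ingroup topology: (Delta,((Beta,Theta),Zeta)).
Delta is sister to the clade containing all other ingroup taxa, so it is the earliest-diverging (most basal) ingroup lineage.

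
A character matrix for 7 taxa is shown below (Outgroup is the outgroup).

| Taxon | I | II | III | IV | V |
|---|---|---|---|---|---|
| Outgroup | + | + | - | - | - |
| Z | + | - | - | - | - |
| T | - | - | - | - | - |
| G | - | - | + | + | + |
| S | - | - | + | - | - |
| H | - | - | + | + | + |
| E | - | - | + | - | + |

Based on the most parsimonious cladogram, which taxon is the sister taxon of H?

Character polarity is set by the outgroup: the derived state is whichever differs from the outgroup's state, so for I, II the derived state is '-', and for the remaining characters it is '+'.
I (derived state '-') is shared by E, G, H, S, and T — a synapomorphy uniting that clade.
All ingroup taxa share the derived state '-' for II; it defines the ingroup but does not resolve relationships within it.
III (derived state '+') is shared by E, G, H, and S — a synapomorphy uniting that clade.
IV: derived state '+' in G and H only — synapomorphy for {G, H}.
Only E, G, and H show the derived state '+' for V, supporting them as a clade.
Most parsimonious ingroup topology: (Z,(T,(((G,H),E),S))).
H and G form a cherry on this tree, so they are sister taxa.

G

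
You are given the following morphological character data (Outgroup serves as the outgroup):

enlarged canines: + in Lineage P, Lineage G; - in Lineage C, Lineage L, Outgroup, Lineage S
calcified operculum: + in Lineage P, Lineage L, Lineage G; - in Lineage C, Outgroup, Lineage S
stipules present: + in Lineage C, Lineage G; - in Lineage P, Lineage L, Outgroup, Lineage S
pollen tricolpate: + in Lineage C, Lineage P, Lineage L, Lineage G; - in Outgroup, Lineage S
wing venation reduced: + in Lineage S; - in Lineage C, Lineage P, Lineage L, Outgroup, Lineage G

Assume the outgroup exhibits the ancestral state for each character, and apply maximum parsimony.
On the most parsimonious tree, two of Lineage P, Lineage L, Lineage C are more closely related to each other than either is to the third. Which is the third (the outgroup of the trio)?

Lineage C

The outgroup has state '-' for every character, so '+' is the derived state throughout.
Only Lineage G and Lineage P show the derived state '+' for enlarged canines, supporting them as a clade.
calcified operculum (derived state '+') is shared by Lineage G, Lineage L, and Lineage P — a synapomorphy uniting that clade.
stipules present groups Lineage C and Lineage G, which is incompatible with the clades supported by the remaining characters; treating it as convergent (homoplasy) costs fewer steps than any alternative tree.
pollen tricolpate (derived state '+') is shared by Lineage C, Lineage G, Lineage L, and Lineage P — a synapomorphy uniting that clade.
wing venation reduced (derived state '+') is unique to Lineage S (autapomorphy; uninformative for grouping).
Most parsimonious ingroup topology: (((Lineage L,(Lineage P,Lineage G)),Lineage C),Lineage S).
Lineage L and Lineage P share a more recent common ancestor with each other than either does with Lineage C, so Lineage C is the least closely related of the three.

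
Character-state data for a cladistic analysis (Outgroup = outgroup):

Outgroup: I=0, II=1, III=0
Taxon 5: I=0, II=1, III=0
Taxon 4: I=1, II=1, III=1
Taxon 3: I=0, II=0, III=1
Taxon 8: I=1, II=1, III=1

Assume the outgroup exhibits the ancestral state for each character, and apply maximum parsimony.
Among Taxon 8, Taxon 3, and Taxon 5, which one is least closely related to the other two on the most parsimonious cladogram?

Taxon 5

Character polarity is set by the outgroup: the derived state is whichever differs from the outgroup's state, so for II the derived state is '0', and for the remaining characters it is '1'.
I (derived state '1') is shared by Taxon 4 and Taxon 8 — a synapomorphy uniting that clade.
II: derived state '0' in Taxon 3 only — an autapomorphy, so it tells us nothing about relationships among taxa.
III (derived state '1') is shared by Taxon 3, Taxon 4, and Taxon 8 — a synapomorphy uniting that clade.
Most parsimonious ingroup topology: (Taxon 5,((Taxon 4,Taxon 8),Taxon 3)).
Taxon 8 and Taxon 3 share a more recent common ancestor with each other than either does with Taxon 5, so Taxon 5 is the least closely related of the three.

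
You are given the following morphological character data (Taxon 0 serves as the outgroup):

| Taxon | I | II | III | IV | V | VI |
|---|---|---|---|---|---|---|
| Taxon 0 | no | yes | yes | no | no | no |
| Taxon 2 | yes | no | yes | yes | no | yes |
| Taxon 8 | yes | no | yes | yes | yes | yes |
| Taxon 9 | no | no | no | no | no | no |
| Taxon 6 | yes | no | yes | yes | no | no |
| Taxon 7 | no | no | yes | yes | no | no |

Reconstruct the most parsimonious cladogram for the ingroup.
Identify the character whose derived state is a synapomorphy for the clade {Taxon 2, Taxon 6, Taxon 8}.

Character polarity is set by the outgroup: the derived state is whichever differs from the outgroup's state, so for II, III the derived state is 'no', and for the remaining characters it is 'yes'.
Only Taxon 2, Taxon 6, and Taxon 8 show the derived state 'yes' for I, supporting them as a clade.
All ingroup taxa share the derived state 'no' for II; it defines the ingroup but does not resolve relationships within it.
III (derived state 'no') is unique to Taxon 9 (autapomorphy; uninformative for grouping).
Only Taxon 2, Taxon 6, Taxon 7, and Taxon 8 show the derived state 'yes' for IV, supporting them as a clade.
V (derived state 'yes') is unique to Taxon 8 (autapomorphy; uninformative for grouping).
Only Taxon 2 and Taxon 8 show the derived state 'yes' for VI, supporting them as a clade.
Most parsimonious ingroup topology: ((((Taxon 2,Taxon 8),Taxon 6),Taxon 7),Taxon 9).
The clade {Taxon 2, Taxon 6, Taxon 8} is supported by I: its derived state 'yes' occurs in exactly those taxa and in no other taxon (including the outgroup).

I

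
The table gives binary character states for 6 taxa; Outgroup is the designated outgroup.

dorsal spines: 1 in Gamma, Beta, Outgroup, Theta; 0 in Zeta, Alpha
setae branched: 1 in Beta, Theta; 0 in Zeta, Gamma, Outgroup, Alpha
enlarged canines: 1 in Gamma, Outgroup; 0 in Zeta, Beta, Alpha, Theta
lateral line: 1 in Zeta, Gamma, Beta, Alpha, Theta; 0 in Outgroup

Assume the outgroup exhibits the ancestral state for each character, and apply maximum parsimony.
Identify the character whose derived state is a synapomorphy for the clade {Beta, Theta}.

Character polarity is set by the outgroup: the derived state is whichever differs from the outgroup's state, so for dorsal spines, enlarged canines the derived state is '0', and for the remaining characters it is '1'.
dorsal spines (derived state '0') is shared by Alpha and Zeta — a synapomorphy uniting that clade.
setae branched (derived state '1') is shared by Beta and Theta — a synapomorphy uniting that clade.
enlarged canines: derived state '0' in Alpha, Beta, Theta, and Zeta only — synapomorphy for {Alpha, Beta, Theta, Zeta}.
lateral line (derived state '1') is shared by all ingroup taxa — unites the whole ingroup.
Most parsimonious ingroup topology: (((Alpha,Zeta),(Theta,Beta)),Gamma).
The clade {Beta, Theta} is supported by setae branched: its derived state '1' occurs in exactly those taxa and in no other taxon (including the outgroup).

setae branched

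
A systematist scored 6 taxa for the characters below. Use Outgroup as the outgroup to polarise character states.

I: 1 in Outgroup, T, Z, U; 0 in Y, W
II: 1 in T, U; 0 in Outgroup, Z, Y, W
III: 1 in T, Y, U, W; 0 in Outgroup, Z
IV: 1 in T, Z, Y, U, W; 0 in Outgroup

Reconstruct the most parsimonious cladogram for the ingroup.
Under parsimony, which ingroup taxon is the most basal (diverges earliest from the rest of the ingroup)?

Character polarity is set by the outgroup: the derived state is whichever differs from the outgroup's state, so for I the derived state is '0', and for the remaining characters it is '1'.
I: derived state '0' in W and Y only — synapomorphy for {W, Y}.
II: derived state '1' in T and U only — synapomorphy for {T, U}.
III (derived state '1') is shared by T, U, W, and Y — a synapomorphy uniting that clade.
All ingroup taxa share the derived state '1' for IV; it defines the ingroup but does not resolve relationships within it.
Most parsimonious ingroup topology: (((T,U),(Y,W)),Z).
Z is sister to the clade containing all other ingroup taxa, so it is the earliest-diverging (most basal) ingroup lineage.

Z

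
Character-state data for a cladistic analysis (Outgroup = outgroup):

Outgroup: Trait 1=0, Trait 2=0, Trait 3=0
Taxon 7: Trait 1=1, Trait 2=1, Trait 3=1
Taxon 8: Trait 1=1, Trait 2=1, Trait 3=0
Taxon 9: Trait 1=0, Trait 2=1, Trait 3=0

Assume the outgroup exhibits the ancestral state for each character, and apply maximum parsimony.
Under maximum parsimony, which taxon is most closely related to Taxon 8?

The outgroup has state '0' for every character, so '1' is the derived state throughout.
Trait 1: derived state '1' in Taxon 7 and Taxon 8 only — synapomorphy for {Taxon 7, Taxon 8}.
Trait 2 (derived state '1') is shared by all ingroup taxa — unites the whole ingroup.
Trait 3 (derived state '1') is unique to Taxon 7 (autapomorphy; uninformative for grouping).
Most parsimonious ingroup topology: ((Taxon 7,Taxon 8),Taxon 9).
Taxon 8 and Taxon 7 form a cherry on this tree, so they are sister taxa.

Taxon 7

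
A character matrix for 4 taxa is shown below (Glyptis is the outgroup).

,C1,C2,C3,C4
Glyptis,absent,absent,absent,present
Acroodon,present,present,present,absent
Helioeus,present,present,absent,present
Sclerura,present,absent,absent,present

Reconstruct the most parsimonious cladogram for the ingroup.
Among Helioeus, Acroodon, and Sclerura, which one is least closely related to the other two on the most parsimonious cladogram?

Character polarity is set by the outgroup: the derived state is whichever differs from the outgroup's state, so for C4 the derived state is 'absent', and for the remaining characters it is 'present'.
All ingroup taxa share the derived state 'present' for C1; it defines the ingroup but does not resolve relationships within it.
Only Acroodon and Helioeus show the derived state 'present' for C2, supporting them as a clade.
C3 (derived state 'present') is unique to Acroodon (autapomorphy; uninformative for grouping).
C4 (derived state 'absent') is unique to Acroodon (autapomorphy; uninformative for grouping).
Most parsimonious ingroup topology: ((Acroodon,Helioeus),Sclerura).
Acroodon and Helioeus share a more recent common ancestor with each other than either does with Sclerura, so Sclerura is the least closely related of the three.

Sclerura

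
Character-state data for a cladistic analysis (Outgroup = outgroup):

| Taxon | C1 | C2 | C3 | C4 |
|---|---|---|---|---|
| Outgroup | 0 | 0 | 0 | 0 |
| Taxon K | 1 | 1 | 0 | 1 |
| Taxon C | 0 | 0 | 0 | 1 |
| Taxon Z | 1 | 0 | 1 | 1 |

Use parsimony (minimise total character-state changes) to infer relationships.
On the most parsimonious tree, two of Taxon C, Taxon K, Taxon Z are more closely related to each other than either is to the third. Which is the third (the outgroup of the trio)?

The outgroup has state '0' for every character, so '1' is the derived state throughout.
C1 (derived state '1') is shared by Taxon K and Taxon Z — a synapomorphy uniting that clade.
C2: derived state '1' in Taxon K only — an autapomorphy, so it tells us nothing about relationships among taxa.
C3 (derived state '1') is unique to Taxon Z (autapomorphy; uninformative for grouping).
C4 (derived state '1') is shared by all ingroup taxa — unites the whole ingroup.
Most parsimonious ingroup topology: ((Taxon Z,Taxon K),Taxon C).
Taxon Z and Taxon K share a more recent common ancestor with each other than either does with Taxon C, so Taxon C is the least closely related of the three.

Taxon C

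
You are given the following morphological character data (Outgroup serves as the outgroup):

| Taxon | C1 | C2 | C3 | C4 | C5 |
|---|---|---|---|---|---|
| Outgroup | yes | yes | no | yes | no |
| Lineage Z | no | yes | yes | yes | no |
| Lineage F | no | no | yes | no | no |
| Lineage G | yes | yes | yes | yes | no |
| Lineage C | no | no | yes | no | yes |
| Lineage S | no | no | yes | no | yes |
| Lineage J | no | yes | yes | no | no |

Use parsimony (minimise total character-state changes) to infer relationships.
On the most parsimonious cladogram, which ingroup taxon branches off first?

Lineage G

Character polarity is set by the outgroup: the derived state is whichever differs from the outgroup's state, so for C1, C2, C4 the derived state is 'no', and for the remaining characters it is 'yes'.
Only Lineage C, Lineage F, Lineage J, Lineage S, and Lineage Z show the derived state 'no' for C1, supporting them as a clade.
C2 (derived state 'no') is shared by Lineage C, Lineage F, and Lineage S — a synapomorphy uniting that clade.
All ingroup taxa share the derived state 'yes' for C3; it defines the ingroup but does not resolve relationships within it.
C4 (derived state 'no') is shared by Lineage C, Lineage F, Lineage J, and Lineage S — a synapomorphy uniting that clade.
C5 (derived state 'yes') is shared by Lineage C and Lineage S — a synapomorphy uniting that clade.
Most parsimonious ingroup topology: ((Lineage Z,((Lineage F,(Lineage C,Lineage S)),Lineage J)),Lineage G).
Lineage G is sister to the clade containing all other ingroup taxa, so it is the earliest-diverging (most basal) ingroup lineage.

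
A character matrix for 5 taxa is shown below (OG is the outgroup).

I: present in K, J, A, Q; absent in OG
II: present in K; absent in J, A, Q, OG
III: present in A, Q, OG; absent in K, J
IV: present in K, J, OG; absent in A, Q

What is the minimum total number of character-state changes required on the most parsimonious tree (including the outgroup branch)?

4

Character polarity is set by the outgroup: the derived state is whichever differs from the outgroup's state, so for III, IV the derived state is 'absent', and for the remaining characters it is 'present'.
I (derived state 'present') is shared by all ingroup taxa — unites the whole ingroup.
II (derived state 'present') is unique to K (autapomorphy; uninformative for grouping).
III: derived state 'absent' in J and K only — synapomorphy for {J, K}.
IV: derived state 'absent' in A and Q only — synapomorphy for {A, Q}.
Most parsimonious ingroup topology: ((A,Q),(J,K)).
Changes per character on this tree: I: 1; II: 1; III: 1; IV: 1.
Total = 4.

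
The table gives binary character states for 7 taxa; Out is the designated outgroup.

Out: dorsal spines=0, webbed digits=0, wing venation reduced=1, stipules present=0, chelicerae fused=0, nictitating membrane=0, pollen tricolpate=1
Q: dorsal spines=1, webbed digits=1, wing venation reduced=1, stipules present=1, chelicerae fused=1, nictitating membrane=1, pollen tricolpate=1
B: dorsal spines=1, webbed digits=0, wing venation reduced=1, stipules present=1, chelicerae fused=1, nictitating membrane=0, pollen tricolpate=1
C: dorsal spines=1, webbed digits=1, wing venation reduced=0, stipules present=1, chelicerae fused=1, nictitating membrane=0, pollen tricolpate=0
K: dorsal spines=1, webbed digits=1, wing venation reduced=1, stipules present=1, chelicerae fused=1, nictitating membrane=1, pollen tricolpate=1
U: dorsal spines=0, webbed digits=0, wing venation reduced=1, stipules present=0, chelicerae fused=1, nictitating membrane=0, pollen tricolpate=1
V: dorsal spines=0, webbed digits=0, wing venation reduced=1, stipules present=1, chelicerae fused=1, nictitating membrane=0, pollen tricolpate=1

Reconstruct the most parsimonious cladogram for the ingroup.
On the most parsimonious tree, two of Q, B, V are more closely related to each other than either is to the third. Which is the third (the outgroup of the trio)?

Character polarity is set by the outgroup: the derived state is whichever differs from the outgroup's state, so for wing venation reduced, pollen tricolpate the derived state is '0', and for the remaining characters it is '1'.
dorsal spines: derived state '1' in B, C, K, and Q only — synapomorphy for {B, C, K, Q}.
webbed digits (derived state '1') is shared by C, K, and Q — a synapomorphy uniting that clade.
wing venation reduced (derived state '0') is unique to C (autapomorphy; uninformative for grouping).
stipules present (derived state '1') is shared by B, C, K, Q, and V — a synapomorphy uniting that clade.
chelicerae fused (derived state '1') is shared by all ingroup taxa — unites the whole ingroup.
nictitating membrane (derived state '1') is shared by K and Q — a synapomorphy uniting that clade.
pollen tricolpate (derived state '0') is unique to C (autapomorphy; uninformative for grouping).
Most parsimonious ingroup topology: (((((Q,K),C),B),V),U).
Q and B share a more recent common ancestor with each other than either does with V, so V is the least closely related of the three.

V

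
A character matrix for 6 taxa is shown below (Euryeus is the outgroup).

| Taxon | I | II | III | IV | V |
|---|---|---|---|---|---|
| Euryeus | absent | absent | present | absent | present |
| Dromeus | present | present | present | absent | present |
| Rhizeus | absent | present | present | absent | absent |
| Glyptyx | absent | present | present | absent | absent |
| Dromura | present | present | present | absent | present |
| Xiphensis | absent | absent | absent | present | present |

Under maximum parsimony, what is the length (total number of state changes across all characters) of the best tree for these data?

5

Character polarity is set by the outgroup: the derived state is whichever differs from the outgroup's state, so for III, V the derived state is 'absent', and for the remaining characters it is 'present'.
Only Dromeus and Dromura show the derived state 'present' for I, supporting them as a clade.
Only Dromeus, Dromura, Glyptyx, and Rhizeus show the derived state 'present' for II, supporting them as a clade.
III: derived state 'absent' in Xiphensis only — an autapomorphy, so it tells us nothing about relationships among taxa.
IV: derived state 'present' in Xiphensis only — an autapomorphy, so it tells us nothing about relationships among taxa.
V (derived state 'absent') is shared by Glyptyx and Rhizeus — a synapomorphy uniting that clade.
Most parsimonious ingroup topology: (((Glyptyx,Rhizeus),(Dromura,Dromeus)),Xiphensis).
Changes per character on this tree: I: 1; II: 1; III: 1; IV: 1; V: 1.
Total = 5.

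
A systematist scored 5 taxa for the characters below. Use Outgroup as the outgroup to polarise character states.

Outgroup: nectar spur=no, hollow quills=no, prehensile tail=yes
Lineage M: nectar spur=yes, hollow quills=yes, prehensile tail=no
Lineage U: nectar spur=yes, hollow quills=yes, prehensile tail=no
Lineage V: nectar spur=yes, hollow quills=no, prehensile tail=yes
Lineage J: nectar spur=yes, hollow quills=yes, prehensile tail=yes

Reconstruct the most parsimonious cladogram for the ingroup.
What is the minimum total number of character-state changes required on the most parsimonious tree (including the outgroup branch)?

Character polarity is set by the outgroup: the derived state is whichever differs from the outgroup's state, so for prehensile tail the derived state is 'no', and for the remaining characters it is 'yes'.
nectar spur (derived state 'yes') is shared by all ingroup taxa — unites the whole ingroup.
hollow quills: derived state 'yes' in Lineage J, Lineage M, and Lineage U only — synapomorphy for {Lineage J, Lineage M, Lineage U}.
prehensile tail (derived state 'no') is shared by Lineage M and Lineage U — a synapomorphy uniting that clade.
Most parsimonious ingroup topology: (((Lineage M,Lineage U),Lineage J),Lineage V).
Changes per character on this tree: nectar spur: 1; hollow quills: 1; prehensile tail: 1.
Total = 3.

3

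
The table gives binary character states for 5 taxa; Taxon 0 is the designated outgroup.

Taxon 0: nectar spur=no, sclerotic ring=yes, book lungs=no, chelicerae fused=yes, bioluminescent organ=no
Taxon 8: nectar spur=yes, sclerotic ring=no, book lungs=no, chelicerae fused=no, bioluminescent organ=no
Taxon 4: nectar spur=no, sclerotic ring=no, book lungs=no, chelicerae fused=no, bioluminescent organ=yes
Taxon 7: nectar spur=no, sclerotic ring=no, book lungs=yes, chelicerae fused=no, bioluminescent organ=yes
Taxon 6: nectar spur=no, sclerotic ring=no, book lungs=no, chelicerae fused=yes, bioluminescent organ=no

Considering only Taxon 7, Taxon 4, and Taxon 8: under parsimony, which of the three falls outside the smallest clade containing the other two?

Taxon 8

Character polarity is set by the outgroup: the derived state is whichever differs from the outgroup's state, so for sclerotic ring, chelicerae fused the derived state is 'no', and for the remaining characters it is 'yes'.
nectar spur: derived state 'yes' in Taxon 8 only — an autapomorphy, so it tells us nothing about relationships among taxa.
sclerotic ring (derived state 'no') is shared by all ingroup taxa — unites the whole ingroup.
book lungs: derived state 'yes' in Taxon 7 only — an autapomorphy, so it tells us nothing about relationships among taxa.
Only Taxon 4, Taxon 7, and Taxon 8 show the derived state 'no' for chelicerae fused, supporting them as a clade.
Only Taxon 4 and Taxon 7 show the derived state 'yes' for bioluminescent organ, supporting them as a clade.
Most parsimonious ingroup topology: ((Taxon 8,(Taxon 4,Taxon 7)),Taxon 6).
Taxon 4 and Taxon 7 share a more recent common ancestor with each other than either does with Taxon 8, so Taxon 8 is the least closely related of the three.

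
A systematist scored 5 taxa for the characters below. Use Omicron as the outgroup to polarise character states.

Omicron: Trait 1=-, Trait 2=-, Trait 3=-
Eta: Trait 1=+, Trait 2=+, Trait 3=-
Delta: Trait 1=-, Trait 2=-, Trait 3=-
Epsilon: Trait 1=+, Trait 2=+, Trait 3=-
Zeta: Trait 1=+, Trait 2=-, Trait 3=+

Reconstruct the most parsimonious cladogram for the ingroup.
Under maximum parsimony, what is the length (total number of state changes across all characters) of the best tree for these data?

The outgroup has state '-' for every character, so '+' is the derived state throughout.
Only Epsilon, Eta, and Zeta show the derived state '+' for Trait 1, supporting them as a clade.
Trait 2: derived state '+' in Epsilon and Eta only — synapomorphy for {Epsilon, Eta}.
Trait 3 (derived state '+') is unique to Zeta (autapomorphy; uninformative for grouping).
Most parsimonious ingroup topology: (((Eta,Epsilon),Zeta),Delta).
Changes per character on this tree: Trait 1: 1; Trait 2: 1; Trait 3: 1.
Total = 3.

3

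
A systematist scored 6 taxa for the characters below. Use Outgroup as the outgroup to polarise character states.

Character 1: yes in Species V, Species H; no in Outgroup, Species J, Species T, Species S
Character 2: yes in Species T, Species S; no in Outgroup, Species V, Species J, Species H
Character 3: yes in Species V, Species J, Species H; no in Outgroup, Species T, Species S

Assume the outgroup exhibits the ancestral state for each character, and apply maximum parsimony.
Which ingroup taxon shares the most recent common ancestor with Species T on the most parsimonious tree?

Species S

The outgroup has state 'no' for every character, so 'yes' is the derived state throughout.
Character 1 (derived state 'yes') is shared by Species H and Species V — a synapomorphy uniting that clade.
Character 2: derived state 'yes' in Species S and Species T only — synapomorphy for {Species S, Species T}.
Character 3: derived state 'yes' in Species H, Species J, and Species V only — synapomorphy for {Species H, Species J, Species V}.
Most parsimonious ingroup topology: (((Species V,Species H),Species J),(Species T,Species S)).
Species T and Species S form a cherry on this tree, so they are sister taxa.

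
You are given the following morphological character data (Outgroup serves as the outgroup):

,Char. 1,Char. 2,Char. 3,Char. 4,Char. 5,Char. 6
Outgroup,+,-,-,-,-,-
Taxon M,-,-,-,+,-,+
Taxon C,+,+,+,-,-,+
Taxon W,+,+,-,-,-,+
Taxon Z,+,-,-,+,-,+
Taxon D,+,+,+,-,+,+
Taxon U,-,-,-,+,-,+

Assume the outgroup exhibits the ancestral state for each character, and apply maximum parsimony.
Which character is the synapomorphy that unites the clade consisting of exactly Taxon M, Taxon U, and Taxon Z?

Char. 4

Character polarity is set by the outgroup: the derived state is whichever differs from the outgroup's state, so for Char. 1 the derived state is '-', and for the remaining characters it is '+'.
Only Taxon M and Taxon U show the derived state '-' for Char. 1, supporting them as a clade.
Char. 2: derived state '+' in Taxon C, Taxon D, and Taxon W only — synapomorphy for {Taxon C, Taxon D, Taxon W}.
Char. 3 (derived state '+') is shared by Taxon C and Taxon D — a synapomorphy uniting that clade.
Char. 4: derived state '+' in Taxon M, Taxon U, and Taxon Z only — synapomorphy for {Taxon M, Taxon U, Taxon Z}.
Char. 5 (derived state '+') is unique to Taxon D (autapomorphy; uninformative for grouping).
All ingroup taxa share the derived state '+' for Char. 6; it defines the ingroup but does not resolve relationships within it.
Most parsimonious ingroup topology: (((Taxon M,Taxon U),Taxon Z),((Taxon C,Taxon D),Taxon W)).
The clade {Taxon M, Taxon U, Taxon Z} is supported by Char. 4: its derived state '+' occurs in exactly those taxa and in no other taxon (including the outgroup).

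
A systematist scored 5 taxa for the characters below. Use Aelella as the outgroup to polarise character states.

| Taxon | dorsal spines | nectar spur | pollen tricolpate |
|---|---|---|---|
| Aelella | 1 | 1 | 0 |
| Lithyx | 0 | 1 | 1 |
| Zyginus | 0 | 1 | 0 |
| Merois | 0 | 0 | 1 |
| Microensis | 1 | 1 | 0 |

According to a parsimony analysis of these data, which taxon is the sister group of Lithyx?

Merois

Character polarity is set by the outgroup: the derived state is whichever differs from the outgroup's state, so for dorsal spines, nectar spur the derived state is '0', and for the remaining characters it is '1'.
dorsal spines (derived state '0') is shared by Lithyx, Merois, and Zyginus — a synapomorphy uniting that clade.
nectar spur: derived state '0' in Merois only — an autapomorphy, so it tells us nothing about relationships among taxa.
pollen tricolpate: derived state '1' in Lithyx and Merois only — synapomorphy for {Lithyx, Merois}.
Most parsimonious ingroup topology: (((Lithyx,Merois),Zyginus),Microensis).
Lithyx and Merois form a cherry on this tree, so they are sister taxa.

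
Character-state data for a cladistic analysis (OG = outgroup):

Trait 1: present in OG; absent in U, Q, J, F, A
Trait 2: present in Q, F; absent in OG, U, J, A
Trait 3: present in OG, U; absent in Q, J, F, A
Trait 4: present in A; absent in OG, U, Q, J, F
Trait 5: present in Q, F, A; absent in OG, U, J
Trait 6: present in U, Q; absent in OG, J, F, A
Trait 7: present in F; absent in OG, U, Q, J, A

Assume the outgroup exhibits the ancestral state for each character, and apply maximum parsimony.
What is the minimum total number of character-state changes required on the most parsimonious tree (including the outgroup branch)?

Character polarity is set by the outgroup: the derived state is whichever differs from the outgroup's state, so for Trait 1, Trait 3 the derived state is 'absent', and for the remaining characters it is 'present'.
Trait 1 (derived state 'absent') is shared by all ingroup taxa — unites the whole ingroup.
Only F and Q show the derived state 'present' for Trait 2, supporting them as a clade.
Trait 3 (derived state 'absent') is shared by A, F, J, and Q — a synapomorphy uniting that clade.
Trait 4: derived state 'present' in A only — an autapomorphy, so it tells us nothing about relationships among taxa.
Trait 5 (derived state 'present') is shared by A, F, and Q — a synapomorphy uniting that clade.
Trait 6 groups Q and U, which is incompatible with the clades supported by the remaining characters; treating it as convergent (homoplasy) costs fewer steps than any alternative tree.
Trait 7 (derived state 'present') is unique to F (autapomorphy; uninformative for grouping).
Most parsimonious ingroup topology: (U,(((Q,F),A),J)).
Changes per character on this tree: Trait 1: 1; Trait 2: 1; Trait 3: 1; Trait 4: 1; Trait 5: 1; Trait 6: 2; Trait 7: 1.
Total = 8.

8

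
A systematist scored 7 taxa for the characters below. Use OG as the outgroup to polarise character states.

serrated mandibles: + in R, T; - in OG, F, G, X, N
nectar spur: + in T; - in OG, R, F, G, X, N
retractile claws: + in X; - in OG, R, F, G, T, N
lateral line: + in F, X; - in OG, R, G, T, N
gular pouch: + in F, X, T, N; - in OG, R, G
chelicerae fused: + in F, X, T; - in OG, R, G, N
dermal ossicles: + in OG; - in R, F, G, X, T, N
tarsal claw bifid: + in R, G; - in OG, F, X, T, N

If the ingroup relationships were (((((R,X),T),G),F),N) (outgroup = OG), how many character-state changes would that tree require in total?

Map each character onto (((((R,X),T),G),F),N) (rooted by OG) and count the minimum state changes it requires (Fitch parsimony):
serrated mandibles: 2; nectar spur: 1; retractile claws: 1; lateral line: 2; gular pouch: 3; chelicerae fused: 3; dermal ossicles: 1; tarsal claw bifid: 2.
Total tree length = 15.

15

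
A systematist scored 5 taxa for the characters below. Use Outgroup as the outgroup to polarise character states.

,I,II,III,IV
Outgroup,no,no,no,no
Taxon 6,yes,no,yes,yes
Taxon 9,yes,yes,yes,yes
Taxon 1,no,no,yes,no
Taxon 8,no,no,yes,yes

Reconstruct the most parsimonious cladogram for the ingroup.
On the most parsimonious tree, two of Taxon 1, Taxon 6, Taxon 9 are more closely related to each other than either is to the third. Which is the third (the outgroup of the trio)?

The outgroup has state 'no' for every character, so 'yes' is the derived state throughout.
I: derived state 'yes' in Taxon 6 and Taxon 9 only — synapomorphy for {Taxon 6, Taxon 9}.
II (derived state 'yes') is unique to Taxon 9 (autapomorphy; uninformative for grouping).
All ingroup taxa share the derived state 'yes' for III; it defines the ingroup but does not resolve relationships within it.
IV: derived state 'yes' in Taxon 6, Taxon 8, and Taxon 9 only — synapomorphy for {Taxon 6, Taxon 8, Taxon 9}.
Most parsimonious ingroup topology: (((Taxon 6,Taxon 9),Taxon 8),Taxon 1).
Taxon 6 and Taxon 9 share a more recent common ancestor with each other than either does with Taxon 1, so Taxon 1 is the least closely related of the three.

Taxon 1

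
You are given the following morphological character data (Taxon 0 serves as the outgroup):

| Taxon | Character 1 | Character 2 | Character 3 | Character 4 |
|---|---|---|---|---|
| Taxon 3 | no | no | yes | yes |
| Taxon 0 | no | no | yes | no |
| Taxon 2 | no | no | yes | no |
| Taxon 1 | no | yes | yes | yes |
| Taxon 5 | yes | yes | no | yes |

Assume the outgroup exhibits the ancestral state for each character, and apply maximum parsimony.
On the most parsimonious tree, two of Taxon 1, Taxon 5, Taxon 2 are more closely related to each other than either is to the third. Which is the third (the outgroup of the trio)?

Taxon 2

Character polarity is set by the outgroup: the derived state is whichever differs from the outgroup's state, so for Character 3 the derived state is 'no', and for the remaining characters it is 'yes'.
Character 1 (derived state 'yes') is unique to Taxon 5 (autapomorphy; uninformative for grouping).
Character 2: derived state 'yes' in Taxon 1 and Taxon 5 only — synapomorphy for {Taxon 1, Taxon 5}.
Character 3: derived state 'no' in Taxon 5 only — an autapomorphy, so it tells us nothing about relationships among taxa.
Character 4: derived state 'yes' in Taxon 1, Taxon 3, and Taxon 5 only — synapomorphy for {Taxon 1, Taxon 3, Taxon 5}.
Most parsimonious ingroup topology: (((Taxon 5,Taxon 1),Taxon 3),Taxon 2).
Taxon 1 and Taxon 5 share a more recent common ancestor with each other than either does with Taxon 2, so Taxon 2 is the least closely related of the three.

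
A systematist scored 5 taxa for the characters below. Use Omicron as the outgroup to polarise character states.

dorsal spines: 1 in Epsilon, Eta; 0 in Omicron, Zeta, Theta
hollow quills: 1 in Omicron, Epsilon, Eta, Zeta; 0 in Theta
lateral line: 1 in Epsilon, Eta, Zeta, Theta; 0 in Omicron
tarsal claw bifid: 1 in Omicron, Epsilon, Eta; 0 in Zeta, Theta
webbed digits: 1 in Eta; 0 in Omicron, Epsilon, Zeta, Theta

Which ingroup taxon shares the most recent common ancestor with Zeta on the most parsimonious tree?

Theta

Character polarity is set by the outgroup: the derived state is whichever differs from the outgroup's state, so for hollow quills, tarsal claw bifid the derived state is '0', and for the remaining characters it is '1'.
dorsal spines: derived state '1' in Epsilon and Eta only — synapomorphy for {Epsilon, Eta}.
hollow quills: derived state '0' in Theta only — an autapomorphy, so it tells us nothing about relationships among taxa.
All ingroup taxa share the derived state '1' for lateral line; it defines the ingroup but does not resolve relationships within it.
tarsal claw bifid (derived state '0') is shared by Theta and Zeta — a synapomorphy uniting that clade.
webbed digits: derived state '1' in Eta only — an autapomorphy, so it tells us nothing about relationships among taxa.
Most parsimonious ingroup topology: ((Epsilon,Eta),(Zeta,Theta)).
Zeta and Theta form a cherry on this tree, so they are sister taxa.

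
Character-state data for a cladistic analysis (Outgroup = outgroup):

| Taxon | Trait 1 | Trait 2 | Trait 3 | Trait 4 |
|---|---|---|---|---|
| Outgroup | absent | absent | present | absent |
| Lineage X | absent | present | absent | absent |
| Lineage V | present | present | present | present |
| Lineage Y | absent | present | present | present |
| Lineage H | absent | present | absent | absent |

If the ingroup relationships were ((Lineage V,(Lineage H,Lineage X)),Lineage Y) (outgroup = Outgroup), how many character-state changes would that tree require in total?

Map each character onto ((Lineage V,(Lineage H,Lineage X)),Lineage Y) (rooted by Outgroup) and count the minimum state changes it requires (Fitch parsimony):
Trait 1: 1; Trait 2: 1; Trait 3: 1; Trait 4: 2.
Total tree length = 5.

5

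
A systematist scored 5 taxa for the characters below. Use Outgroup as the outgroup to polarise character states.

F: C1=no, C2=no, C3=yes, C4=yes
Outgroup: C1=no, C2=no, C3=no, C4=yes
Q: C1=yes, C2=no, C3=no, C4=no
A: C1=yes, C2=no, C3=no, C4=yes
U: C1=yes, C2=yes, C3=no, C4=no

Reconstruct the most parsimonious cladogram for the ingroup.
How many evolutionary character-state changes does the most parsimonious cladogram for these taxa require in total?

Character polarity is set by the outgroup: the derived state is whichever differs from the outgroup's state, so for C4 the derived state is 'no', and for the remaining characters it is 'yes'.
C1 (derived state 'yes') is shared by A, Q, and U — a synapomorphy uniting that clade.
C2 (derived state 'yes') is unique to U (autapomorphy; uninformative for grouping).
C3 (derived state 'yes') is unique to F (autapomorphy; uninformative for grouping).
C4 (derived state 'no') is shared by Q and U — a synapomorphy uniting that clade.
Most parsimonious ingroup topology: (((U,Q),A),F).
Changes per character on this tree: C1: 1; C2: 1; C3: 1; C4: 1.
Total = 4.

4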